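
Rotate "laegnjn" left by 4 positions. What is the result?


Input: "laegnjn", rotate left by 4
First 4 characters: "laeg"
Remaining characters: "njn"
Concatenate remaining + first: "njn" + "laeg" = "njnlaeg"

njnlaeg


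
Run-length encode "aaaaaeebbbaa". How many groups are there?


Input: aaaaaeebbbaa
Scanning for consecutive runs:
  Group 1: 'a' x 5 (positions 0-4)
  Group 2: 'e' x 2 (positions 5-6)
  Group 3: 'b' x 3 (positions 7-9)
  Group 4: 'a' x 2 (positions 10-11)
Total groups: 4

4


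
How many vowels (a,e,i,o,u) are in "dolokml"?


Input: dolokml
Checking each character:
  'd' at position 0: consonant
  'o' at position 1: vowel (running total: 1)
  'l' at position 2: consonant
  'o' at position 3: vowel (running total: 2)
  'k' at position 4: consonant
  'm' at position 5: consonant
  'l' at position 6: consonant
Total vowels: 2

2


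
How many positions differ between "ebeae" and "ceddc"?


Comparing "ebeae" and "ceddc" position by position:
  Position 0: 'e' vs 'c' => DIFFER
  Position 1: 'b' vs 'e' => DIFFER
  Position 2: 'e' vs 'd' => DIFFER
  Position 3: 'a' vs 'd' => DIFFER
  Position 4: 'e' vs 'c' => DIFFER
Positions that differ: 5

5


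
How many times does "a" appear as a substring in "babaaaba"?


Searching for "a" in "babaaaba"
Scanning each position:
  Position 0: "b" => no
  Position 1: "a" => MATCH
  Position 2: "b" => no
  Position 3: "a" => MATCH
  Position 4: "a" => MATCH
  Position 5: "a" => MATCH
  Position 6: "b" => no
  Position 7: "a" => MATCH
Total occurrences: 5

5


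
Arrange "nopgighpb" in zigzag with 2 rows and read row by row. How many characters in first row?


Zigzag "nopgighpb" into 2 rows:
Placing characters:
  'n' => row 0
  'o' => row 1
  'p' => row 0
  'g' => row 1
  'i' => row 0
  'g' => row 1
  'h' => row 0
  'p' => row 1
  'b' => row 0
Rows:
  Row 0: "npihb"
  Row 1: "oggp"
First row length: 5

5


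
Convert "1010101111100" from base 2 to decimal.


Input: "1010101111100" in base 2
Positional expansion:
  Digit '1' (value 1) x 2^12 = 4096
  Digit '0' (value 0) x 2^11 = 0
  Digit '1' (value 1) x 2^10 = 1024
  Digit '0' (value 0) x 2^9 = 0
  Digit '1' (value 1) x 2^8 = 256
  Digit '0' (value 0) x 2^7 = 0
  Digit '1' (value 1) x 2^6 = 64
  Digit '1' (value 1) x 2^5 = 32
  Digit '1' (value 1) x 2^4 = 16
  Digit '1' (value 1) x 2^3 = 8
  Digit '1' (value 1) x 2^2 = 4
  Digit '0' (value 0) x 2^1 = 0
  Digit '0' (value 0) x 2^0 = 0
Sum = 5500

5500


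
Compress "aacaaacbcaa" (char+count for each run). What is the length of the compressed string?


Input: aacaaacbcaa
Runs:
  'a' x 2 => "a2"
  'c' x 1 => "c1"
  'a' x 3 => "a3"
  'c' x 1 => "c1"
  'b' x 1 => "b1"
  'c' x 1 => "c1"
  'a' x 2 => "a2"
Compressed: "a2c1a3c1b1c1a2"
Compressed length: 14

14


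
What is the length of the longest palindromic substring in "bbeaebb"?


Input: "bbeaebb"
Checking substrings for palindromes:
  [0:7] "bbeaebb" (len 7) => palindrome
  [1:6] "beaeb" (len 5) => palindrome
  [2:5] "eae" (len 3) => palindrome
  [0:2] "bb" (len 2) => palindrome
  [5:7] "bb" (len 2) => palindrome
Longest palindromic substring: "bbeaebb" with length 7

7


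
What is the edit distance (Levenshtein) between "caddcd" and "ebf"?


Computing edit distance: "caddcd" -> "ebf"
DP table:
           e    b    f
      0    1    2    3
  c   1    1    2    3
  a   2    2    2    3
  d   3    3    3    3
  d   4    4    4    4
  c   5    5    5    5
  d   6    6    6    6
Edit distance = dp[6][3] = 6

6


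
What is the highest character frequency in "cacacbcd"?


Input: cacacbcd
Character counts:
  'a': 2
  'b': 1
  'c': 4
  'd': 1
Maximum frequency: 4

4


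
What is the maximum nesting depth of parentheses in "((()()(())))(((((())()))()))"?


Input: "((()()(())))(((((())()))()))"
Tracking depth:
  Position 0 '(': depth becomes 1
  Position 1 '(': depth becomes 2
  Position 2 '(': depth becomes 3
  Position 3 ')': depth becomes 2
  Position 4 '(': depth becomes 3
  Position 5 ')': depth becomes 2
  Position 6 '(': depth becomes 3
  Position 7 '(': depth becomes 4
  Position 8 ')': depth becomes 3
  Position 9 ')': depth becomes 2
  Position 10 ')': depth becomes 1
  Position 11 ')': depth becomes 0
  Position 12 '(': depth becomes 1
  Position 13 '(': depth becomes 2
  Position 14 '(': depth becomes 3
  Position 15 '(': depth becomes 4
  Position 16 '(': depth becomes 5
  Position 17 '(': depth becomes 6
  Position 18 ')': depth becomes 5
  Position 19 ')': depth becomes 4
  Position 20 '(': depth becomes 5
  Position 21 ')': depth becomes 4
  Position 22 ')': depth becomes 3
  Position 23 ')': depth becomes 2
  Position 24 '(': depth becomes 3
  Position 25 ')': depth becomes 2
  Position 26 ')': depth becomes 1
  Position 27 ')': depth becomes 0
Maximum depth reached: 6

6


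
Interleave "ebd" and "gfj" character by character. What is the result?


Interleaving "ebd" and "gfj":
  Position 0: 'e' from first, 'g' from second => "eg"
  Position 1: 'b' from first, 'f' from second => "bf"
  Position 2: 'd' from first, 'j' from second => "dj"
Result: egbfdj

egbfdj


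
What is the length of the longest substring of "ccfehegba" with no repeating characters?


Input: "ccfehegba"
Sliding window (track last position of each char):
  Position 0 ('c'): window [0,0] length 1 -- new best
  Position 1 ('c'): repeat (last at 0), move window start to 1
  Position 1 ('c'): window [1,1] length 1
  Position 2 ('f'): window [1,2] length 2 -- new best
  Position 3 ('e'): window [1,3] length 3 -- new best
  Position 4 ('h'): window [1,4] length 4 -- new best
  Position 5 ('e'): repeat (last at 3), move window start to 4
  Position 5 ('e'): window [4,5] length 2
  Position 6 ('g'): window [4,6] length 3
  Position 7 ('b'): window [4,7] length 4
  Position 8 ('a'): window [4,8] length 5 -- new best
Longest substring with no repeats: "hegba" with length 5

5


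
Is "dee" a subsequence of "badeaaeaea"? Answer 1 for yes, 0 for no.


Check if "dee" is a subsequence of "badeaaeaea"
Greedy scan:
  Position 0 ('b'): no match needed
  Position 1 ('a'): no match needed
  Position 2 ('d'): matches sub[0] = 'd'
  Position 3 ('e'): matches sub[1] = 'e'
  Position 4 ('a'): no match needed
  Position 5 ('a'): no match needed
  Position 6 ('e'): matches sub[2] = 'e'
  Position 7 ('a'): no match needed
  Position 8 ('e'): no match needed
  Position 9 ('a'): no match needed
All 3 characters matched => is a subsequence

1


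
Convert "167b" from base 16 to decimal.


Input: "167b" in base 16
Positional expansion:
  Digit '1' (value 1) x 16^3 = 4096
  Digit '6' (value 6) x 16^2 = 1536
  Digit '7' (value 7) x 16^1 = 112
  Digit 'b' (value 11) x 16^0 = 11
Sum = 5755

5755


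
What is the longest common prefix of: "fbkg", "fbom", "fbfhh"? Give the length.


Words: fbkg, fbom, fbfhh
  Position 0: all 'f' => match
  Position 1: all 'b' => match
  Position 2: ('k', 'o', 'f') => mismatch, stop
LCP = "fb" (length 2)

2


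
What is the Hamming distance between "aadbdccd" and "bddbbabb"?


Comparing "aadbdccd" and "bddbbabb" position by position:
  Position 0: 'a' vs 'b' => differ
  Position 1: 'a' vs 'd' => differ
  Position 2: 'd' vs 'd' => same
  Position 3: 'b' vs 'b' => same
  Position 4: 'd' vs 'b' => differ
  Position 5: 'c' vs 'a' => differ
  Position 6: 'c' vs 'b' => differ
  Position 7: 'd' vs 'b' => differ
Total differences (Hamming distance): 6

6


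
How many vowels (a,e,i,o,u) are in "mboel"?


Input: mboel
Checking each character:
  'm' at position 0: consonant
  'b' at position 1: consonant
  'o' at position 2: vowel (running total: 1)
  'e' at position 3: vowel (running total: 2)
  'l' at position 4: consonant
Total vowels: 2

2


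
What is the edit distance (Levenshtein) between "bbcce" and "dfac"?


Computing edit distance: "bbcce" -> "dfac"
DP table:
           d    f    a    c
      0    1    2    3    4
  b   1    1    2    3    4
  b   2    2    2    3    4
  c   3    3    3    3    3
  c   4    4    4    4    3
  e   5    5    5    5    4
Edit distance = dp[5][4] = 4

4


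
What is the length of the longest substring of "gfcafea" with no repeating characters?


Input: "gfcafea"
Sliding window (track last position of each char):
  Position 0 ('g'): window [0,0] length 1 -- new best
  Position 1 ('f'): window [0,1] length 2 -- new best
  Position 2 ('c'): window [0,2] length 3 -- new best
  Position 3 ('a'): window [0,3] length 4 -- new best
  Position 4 ('f'): repeat (last at 1), move window start to 2
  Position 4 ('f'): window [2,4] length 3
  Position 5 ('e'): window [2,5] length 4
  Position 6 ('a'): repeat (last at 3), move window start to 4
  Position 6 ('a'): window [4,6] length 3
Longest substring with no repeats: "gfca" with length 4

4


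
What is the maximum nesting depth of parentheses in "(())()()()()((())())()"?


Input: "(())()()()()((())())()"
Tracking depth:
  Position 0 '(': depth becomes 1
  Position 1 '(': depth becomes 2
  Position 2 ')': depth becomes 1
  Position 3 ')': depth becomes 0
  Position 4 '(': depth becomes 1
  Position 5 ')': depth becomes 0
  Position 6 '(': depth becomes 1
  Position 7 ')': depth becomes 0
  Position 8 '(': depth becomes 1
  Position 9 ')': depth becomes 0
  Position 10 '(': depth becomes 1
  Position 11 ')': depth becomes 0
  Position 12 '(': depth becomes 1
  Position 13 '(': depth becomes 2
  Position 14 '(': depth becomes 3
  Position 15 ')': depth becomes 2
  Position 16 ')': depth becomes 1
  Position 17 '(': depth becomes 2
  Position 18 ')': depth becomes 1
  Position 19 ')': depth becomes 0
  Position 20 '(': depth becomes 1
  Position 21 ')': depth becomes 0
Maximum depth reached: 3

3


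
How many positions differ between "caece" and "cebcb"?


Comparing "caece" and "cebcb" position by position:
  Position 0: 'c' vs 'c' => same
  Position 1: 'a' vs 'e' => DIFFER
  Position 2: 'e' vs 'b' => DIFFER
  Position 3: 'c' vs 'c' => same
  Position 4: 'e' vs 'b' => DIFFER
Positions that differ: 3

3


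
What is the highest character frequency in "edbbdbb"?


Input: edbbdbb
Character counts:
  'b': 4
  'd': 2
  'e': 1
Maximum frequency: 4

4


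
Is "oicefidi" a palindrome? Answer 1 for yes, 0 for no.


Input: oicefidi
Reversed: idifecio
  Compare pos 0 ('o') with pos 7 ('i'): MISMATCH
  Compare pos 1 ('i') with pos 6 ('d'): MISMATCH
  Compare pos 2 ('c') with pos 5 ('i'): MISMATCH
  Compare pos 3 ('e') with pos 4 ('f'): MISMATCH
Result: not a palindrome

0


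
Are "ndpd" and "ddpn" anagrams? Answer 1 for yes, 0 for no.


Strings: "ndpd", "ddpn"
Sorted first:  ddnp
Sorted second: ddnp
Sorted forms match => anagrams

1


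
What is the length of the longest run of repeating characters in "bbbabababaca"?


Input: "bbbabababaca"
Scanning for longest run:
  Position 1 ('b'): continues run of 'b', length=2
  Position 2 ('b'): continues run of 'b', length=3
  Position 3 ('a'): new char, reset run to 1
  Position 4 ('b'): new char, reset run to 1
  Position 5 ('a'): new char, reset run to 1
  Position 6 ('b'): new char, reset run to 1
  Position 7 ('a'): new char, reset run to 1
  Position 8 ('b'): new char, reset run to 1
  Position 9 ('a'): new char, reset run to 1
  Position 10 ('c'): new char, reset run to 1
  Position 11 ('a'): new char, reset run to 1
Longest run: 'b' with length 3

3


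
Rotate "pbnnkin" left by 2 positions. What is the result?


Input: "pbnnkin", rotate left by 2
First 2 characters: "pb"
Remaining characters: "nnkin"
Concatenate remaining + first: "nnkin" + "pb" = "nnkinpb"

nnkinpb


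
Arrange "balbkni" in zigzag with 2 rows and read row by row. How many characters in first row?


Zigzag "balbkni" into 2 rows:
Placing characters:
  'b' => row 0
  'a' => row 1
  'l' => row 0
  'b' => row 1
  'k' => row 0
  'n' => row 1
  'i' => row 0
Rows:
  Row 0: "blki"
  Row 1: "abn"
First row length: 4

4


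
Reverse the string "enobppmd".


Input: enobppmd
Reading characters right to left:
  Position 7: 'd'
  Position 6: 'm'
  Position 5: 'p'
  Position 4: 'p'
  Position 3: 'b'
  Position 2: 'o'
  Position 1: 'n'
  Position 0: 'e'
Reversed: dmppbone

dmppbone


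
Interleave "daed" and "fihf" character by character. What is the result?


Interleaving "daed" and "fihf":
  Position 0: 'd' from first, 'f' from second => "df"
  Position 1: 'a' from first, 'i' from second => "ai"
  Position 2: 'e' from first, 'h' from second => "eh"
  Position 3: 'd' from first, 'f' from second => "df"
Result: dfaiehdf

dfaiehdf


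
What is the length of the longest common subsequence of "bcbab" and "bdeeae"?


LCS of "bcbab" and "bdeeae"
DP table:
           b    d    e    e    a    e
      0    0    0    0    0    0    0
  b   0    1    1    1    1    1    1
  c   0    1    1    1    1    1    1
  b   0    1    1    1    1    1    1
  a   0    1    1    1    1    2    2
  b   0    1    1    1    1    2    2
LCS length = dp[5][6] = 2

2


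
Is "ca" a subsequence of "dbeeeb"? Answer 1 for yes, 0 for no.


Check if "ca" is a subsequence of "dbeeeb"
Greedy scan:
  Position 0 ('d'): no match needed
  Position 1 ('b'): no match needed
  Position 2 ('e'): no match needed
  Position 3 ('e'): no match needed
  Position 4 ('e'): no match needed
  Position 5 ('b'): no match needed
Only matched 0/2 characters => not a subsequence

0


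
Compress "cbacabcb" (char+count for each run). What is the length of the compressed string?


Input: cbacabcb
Runs:
  'c' x 1 => "c1"
  'b' x 1 => "b1"
  'a' x 1 => "a1"
  'c' x 1 => "c1"
  'a' x 1 => "a1"
  'b' x 1 => "b1"
  'c' x 1 => "c1"
  'b' x 1 => "b1"
Compressed: "c1b1a1c1a1b1c1b1"
Compressed length: 16

16


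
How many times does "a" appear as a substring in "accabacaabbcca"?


Searching for "a" in "accabacaabbcca"
Scanning each position:
  Position 0: "a" => MATCH
  Position 1: "c" => no
  Position 2: "c" => no
  Position 3: "a" => MATCH
  Position 4: "b" => no
  Position 5: "a" => MATCH
  Position 6: "c" => no
  Position 7: "a" => MATCH
  Position 8: "a" => MATCH
  Position 9: "b" => no
  Position 10: "b" => no
  Position 11: "c" => no
  Position 12: "c" => no
  Position 13: "a" => MATCH
Total occurrences: 6

6


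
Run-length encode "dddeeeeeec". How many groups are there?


Input: dddeeeeeec
Scanning for consecutive runs:
  Group 1: 'd' x 3 (positions 0-2)
  Group 2: 'e' x 6 (positions 3-8)
  Group 3: 'c' x 1 (positions 9-9)
Total groups: 3

3


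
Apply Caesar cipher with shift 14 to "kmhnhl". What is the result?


Caesar cipher: shift "kmhnhl" by 14
  'k' (pos 10) + 14 = pos 24 = 'y'
  'm' (pos 12) + 14 = pos 0 = 'a'
  'h' (pos 7) + 14 = pos 21 = 'v'
  'n' (pos 13) + 14 = pos 1 = 'b'
  'h' (pos 7) + 14 = pos 21 = 'v'
  'l' (pos 11) + 14 = pos 25 = 'z'
Result: yavbvz

yavbvz


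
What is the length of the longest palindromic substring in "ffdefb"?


Input: "ffdefb"
Checking substrings for palindromes:
  [0:2] "ff" (len 2) => palindrome
Longest palindromic substring: "ff" with length 2

2


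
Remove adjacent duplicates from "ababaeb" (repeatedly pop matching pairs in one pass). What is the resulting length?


Input: ababaeb
Stack-based adjacent duplicate removal:
  Read 'a': push. Stack: a
  Read 'b': push. Stack: ab
  Read 'a': push. Stack: aba
  Read 'b': push. Stack: abab
  Read 'a': push. Stack: ababa
  Read 'e': push. Stack: ababae
  Read 'b': push. Stack: ababaeb
Final stack: "ababaeb" (length 7)

7


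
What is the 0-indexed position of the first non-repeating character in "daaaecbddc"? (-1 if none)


Input: daaaecbddc
Character frequencies:
  'a': 3
  'b': 1
  'c': 2
  'd': 3
  'e': 1
Scanning left to right for freq == 1:
  Position 0 ('d'): freq=3, skip
  Position 1 ('a'): freq=3, skip
  Position 2 ('a'): freq=3, skip
  Position 3 ('a'): freq=3, skip
  Position 4 ('e'): unique! => answer = 4

4


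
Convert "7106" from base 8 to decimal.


Input: "7106" in base 8
Positional expansion:
  Digit '7' (value 7) x 8^3 = 3584
  Digit '1' (value 1) x 8^2 = 64
  Digit '0' (value 0) x 8^1 = 0
  Digit '6' (value 6) x 8^0 = 6
Sum = 3654

3654


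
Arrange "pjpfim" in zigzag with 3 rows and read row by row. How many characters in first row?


Zigzag "pjpfim" into 3 rows:
Placing characters:
  'p' => row 0
  'j' => row 1
  'p' => row 2
  'f' => row 1
  'i' => row 0
  'm' => row 1
Rows:
  Row 0: "pi"
  Row 1: "jfm"
  Row 2: "p"
First row length: 2

2


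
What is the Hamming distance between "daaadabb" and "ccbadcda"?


Comparing "daaadabb" and "ccbadcda" position by position:
  Position 0: 'd' vs 'c' => differ
  Position 1: 'a' vs 'c' => differ
  Position 2: 'a' vs 'b' => differ
  Position 3: 'a' vs 'a' => same
  Position 4: 'd' vs 'd' => same
  Position 5: 'a' vs 'c' => differ
  Position 6: 'b' vs 'd' => differ
  Position 7: 'b' vs 'a' => differ
Total differences (Hamming distance): 6

6


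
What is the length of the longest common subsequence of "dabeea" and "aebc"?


LCS of "dabeea" and "aebc"
DP table:
           a    e    b    c
      0    0    0    0    0
  d   0    0    0    0    0
  a   0    1    1    1    1
  b   0    1    1    2    2
  e   0    1    2    2    2
  e   0    1    2    2    2
  a   0    1    2    2    2
LCS length = dp[6][4] = 2

2


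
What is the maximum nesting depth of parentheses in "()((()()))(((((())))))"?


Input: "()((()()))(((((())))))"
Tracking depth:
  Position 0 '(': depth becomes 1
  Position 1 ')': depth becomes 0
  Position 2 '(': depth becomes 1
  Position 3 '(': depth becomes 2
  Position 4 '(': depth becomes 3
  Position 5 ')': depth becomes 2
  Position 6 '(': depth becomes 3
  Position 7 ')': depth becomes 2
  Position 8 ')': depth becomes 1
  Position 9 ')': depth becomes 0
  Position 10 '(': depth becomes 1
  Position 11 '(': depth becomes 2
  Position 12 '(': depth becomes 3
  Position 13 '(': depth becomes 4
  Position 14 '(': depth becomes 5
  Position 15 '(': depth becomes 6
  Position 16 ')': depth becomes 5
  Position 17 ')': depth becomes 4
  Position 18 ')': depth becomes 3
  Position 19 ')': depth becomes 2
  Position 20 ')': depth becomes 1
  Position 21 ')': depth becomes 0
Maximum depth reached: 6

6


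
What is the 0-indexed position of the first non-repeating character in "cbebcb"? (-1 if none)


Input: cbebcb
Character frequencies:
  'b': 3
  'c': 2
  'e': 1
Scanning left to right for freq == 1:
  Position 0 ('c'): freq=2, skip
  Position 1 ('b'): freq=3, skip
  Position 2 ('e'): unique! => answer = 2

2


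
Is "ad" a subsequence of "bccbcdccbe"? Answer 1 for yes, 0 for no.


Check if "ad" is a subsequence of "bccbcdccbe"
Greedy scan:
  Position 0 ('b'): no match needed
  Position 1 ('c'): no match needed
  Position 2 ('c'): no match needed
  Position 3 ('b'): no match needed
  Position 4 ('c'): no match needed
  Position 5 ('d'): no match needed
  Position 6 ('c'): no match needed
  Position 7 ('c'): no match needed
  Position 8 ('b'): no match needed
  Position 9 ('e'): no match needed
Only matched 0/2 characters => not a subsequence

0


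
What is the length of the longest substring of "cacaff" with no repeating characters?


Input: "cacaff"
Sliding window (track last position of each char):
  Position 0 ('c'): window [0,0] length 1 -- new best
  Position 1 ('a'): window [0,1] length 2 -- new best
  Position 2 ('c'): repeat (last at 0), move window start to 1
  Position 2 ('c'): window [1,2] length 2
  Position 3 ('a'): repeat (last at 1), move window start to 2
  Position 3 ('a'): window [2,3] length 2
  Position 4 ('f'): window [2,4] length 3 -- new best
  Position 5 ('f'): repeat (last at 4), move window start to 5
  Position 5 ('f'): window [5,5] length 1
Longest substring with no repeats: "caf" with length 3

3


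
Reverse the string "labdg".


Input: labdg
Reading characters right to left:
  Position 4: 'g'
  Position 3: 'd'
  Position 2: 'b'
  Position 1: 'a'
  Position 0: 'l'
Reversed: gdbal

gdbal


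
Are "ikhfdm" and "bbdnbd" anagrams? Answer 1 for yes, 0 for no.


Strings: "ikhfdm", "bbdnbd"
Sorted first:  dfhikm
Sorted second: bbbddn
Differ at position 0: 'd' vs 'b' => not anagrams

0


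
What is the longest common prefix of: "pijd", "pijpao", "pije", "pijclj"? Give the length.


Words: pijd, pijpao, pije, pijclj
  Position 0: all 'p' => match
  Position 1: all 'i' => match
  Position 2: all 'j' => match
  Position 3: ('d', 'p', 'e', 'c') => mismatch, stop
LCP = "pij" (length 3)

3


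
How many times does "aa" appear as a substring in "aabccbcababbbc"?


Searching for "aa" in "aabccbcababbbc"
Scanning each position:
  Position 0: "aa" => MATCH
  Position 1: "ab" => no
  Position 2: "bc" => no
  Position 3: "cc" => no
  Position 4: "cb" => no
  Position 5: "bc" => no
  Position 6: "ca" => no
  Position 7: "ab" => no
  Position 8: "ba" => no
  Position 9: "ab" => no
  Position 10: "bb" => no
  Position 11: "bb" => no
  Position 12: "bc" => no
Total occurrences: 1

1


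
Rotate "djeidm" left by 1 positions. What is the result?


Input: "djeidm", rotate left by 1
First 1 characters: "d"
Remaining characters: "jeidm"
Concatenate remaining + first: "jeidm" + "d" = "jeidmd"

jeidmd


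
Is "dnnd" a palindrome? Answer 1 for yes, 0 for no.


Input: dnnd
Reversed: dnnd
  Compare pos 0 ('d') with pos 3 ('d'): match
  Compare pos 1 ('n') with pos 2 ('n'): match
Result: palindrome

1


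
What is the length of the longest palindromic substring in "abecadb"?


Input: "abecadb"
Checking substrings for palindromes:
  No multi-char palindromic substrings found
Longest palindromic substring: "a" with length 1

1


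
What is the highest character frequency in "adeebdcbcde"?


Input: adeebdcbcde
Character counts:
  'a': 1
  'b': 2
  'c': 2
  'd': 3
  'e': 3
Maximum frequency: 3

3


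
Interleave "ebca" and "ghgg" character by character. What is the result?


Interleaving "ebca" and "ghgg":
  Position 0: 'e' from first, 'g' from second => "eg"
  Position 1: 'b' from first, 'h' from second => "bh"
  Position 2: 'c' from first, 'g' from second => "cg"
  Position 3: 'a' from first, 'g' from second => "ag"
Result: egbhcgag

egbhcgag


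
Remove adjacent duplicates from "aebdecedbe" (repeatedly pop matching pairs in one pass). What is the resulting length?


Input: aebdecedbe
Stack-based adjacent duplicate removal:
  Read 'a': push. Stack: a
  Read 'e': push. Stack: ae
  Read 'b': push. Stack: aeb
  Read 'd': push. Stack: aebd
  Read 'e': push. Stack: aebde
  Read 'c': push. Stack: aebdec
  Read 'e': push. Stack: aebdece
  Read 'd': push. Stack: aebdeced
  Read 'b': push. Stack: aebdecedb
  Read 'e': push. Stack: aebdecedbe
Final stack: "aebdecedbe" (length 10)

10


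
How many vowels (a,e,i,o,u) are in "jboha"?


Input: jboha
Checking each character:
  'j' at position 0: consonant
  'b' at position 1: consonant
  'o' at position 2: vowel (running total: 1)
  'h' at position 3: consonant
  'a' at position 4: vowel (running total: 2)
Total vowels: 2

2


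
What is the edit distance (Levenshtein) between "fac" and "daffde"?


Computing edit distance: "fac" -> "daffde"
DP table:
           d    a    f    f    d    e
      0    1    2    3    4    5    6
  f   1    1    2    2    3    4    5
  a   2    2    1    2    3    4    5
  c   3    3    2    2    3    4    5
Edit distance = dp[3][6] = 5

5


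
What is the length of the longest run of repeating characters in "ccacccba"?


Input: "ccacccba"
Scanning for longest run:
  Position 1 ('c'): continues run of 'c', length=2
  Position 2 ('a'): new char, reset run to 1
  Position 3 ('c'): new char, reset run to 1
  Position 4 ('c'): continues run of 'c', length=2
  Position 5 ('c'): continues run of 'c', length=3
  Position 6 ('b'): new char, reset run to 1
  Position 7 ('a'): new char, reset run to 1
Longest run: 'c' with length 3

3


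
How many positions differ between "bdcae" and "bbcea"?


Comparing "bdcae" and "bbcea" position by position:
  Position 0: 'b' vs 'b' => same
  Position 1: 'd' vs 'b' => DIFFER
  Position 2: 'c' vs 'c' => same
  Position 3: 'a' vs 'e' => DIFFER
  Position 4: 'e' vs 'a' => DIFFER
Positions that differ: 3

3


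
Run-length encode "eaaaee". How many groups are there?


Input: eaaaee
Scanning for consecutive runs:
  Group 1: 'e' x 1 (positions 0-0)
  Group 2: 'a' x 3 (positions 1-3)
  Group 3: 'e' x 2 (positions 4-5)
Total groups: 3

3


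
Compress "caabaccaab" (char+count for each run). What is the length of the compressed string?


Input: caabaccaab
Runs:
  'c' x 1 => "c1"
  'a' x 2 => "a2"
  'b' x 1 => "b1"
  'a' x 1 => "a1"
  'c' x 2 => "c2"
  'a' x 2 => "a2"
  'b' x 1 => "b1"
Compressed: "c1a2b1a1c2a2b1"
Compressed length: 14

14


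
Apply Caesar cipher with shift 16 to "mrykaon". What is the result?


Caesar cipher: shift "mrykaon" by 16
  'm' (pos 12) + 16 = pos 2 = 'c'
  'r' (pos 17) + 16 = pos 7 = 'h'
  'y' (pos 24) + 16 = pos 14 = 'o'
  'k' (pos 10) + 16 = pos 0 = 'a'
  'a' (pos 0) + 16 = pos 16 = 'q'
  'o' (pos 14) + 16 = pos 4 = 'e'
  'n' (pos 13) + 16 = pos 3 = 'd'
Result: choaqed

choaqed


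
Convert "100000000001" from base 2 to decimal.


Input: "100000000001" in base 2
Positional expansion:
  Digit '1' (value 1) x 2^11 = 2048
  Digit '0' (value 0) x 2^10 = 0
  Digit '0' (value 0) x 2^9 = 0
  Digit '0' (value 0) x 2^8 = 0
  Digit '0' (value 0) x 2^7 = 0
  Digit '0' (value 0) x 2^6 = 0
  Digit '0' (value 0) x 2^5 = 0
  Digit '0' (value 0) x 2^4 = 0
  Digit '0' (value 0) x 2^3 = 0
  Digit '0' (value 0) x 2^2 = 0
  Digit '0' (value 0) x 2^1 = 0
  Digit '1' (value 1) x 2^0 = 1
Sum = 2049

2049


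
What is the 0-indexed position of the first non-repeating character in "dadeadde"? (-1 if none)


Input: dadeadde
Character frequencies:
  'a': 2
  'd': 4
  'e': 2
Scanning left to right for freq == 1:
  Position 0 ('d'): freq=4, skip
  Position 1 ('a'): freq=2, skip
  Position 2 ('d'): freq=4, skip
  Position 3 ('e'): freq=2, skip
  Position 4 ('a'): freq=2, skip
  Position 5 ('d'): freq=4, skip
  Position 6 ('d'): freq=4, skip
  Position 7 ('e'): freq=2, skip
  No unique character found => answer = -1

-1


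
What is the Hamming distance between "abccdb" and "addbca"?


Comparing "abccdb" and "addbca" position by position:
  Position 0: 'a' vs 'a' => same
  Position 1: 'b' vs 'd' => differ
  Position 2: 'c' vs 'd' => differ
  Position 3: 'c' vs 'b' => differ
  Position 4: 'd' vs 'c' => differ
  Position 5: 'b' vs 'a' => differ
Total differences (Hamming distance): 5

5


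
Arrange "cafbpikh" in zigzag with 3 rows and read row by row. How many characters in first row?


Zigzag "cafbpikh" into 3 rows:
Placing characters:
  'c' => row 0
  'a' => row 1
  'f' => row 2
  'b' => row 1
  'p' => row 0
  'i' => row 1
  'k' => row 2
  'h' => row 1
Rows:
  Row 0: "cp"
  Row 1: "abih"
  Row 2: "fk"
First row length: 2

2


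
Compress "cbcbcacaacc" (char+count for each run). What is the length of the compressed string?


Input: cbcbcacaacc
Runs:
  'c' x 1 => "c1"
  'b' x 1 => "b1"
  'c' x 1 => "c1"
  'b' x 1 => "b1"
  'c' x 1 => "c1"
  'a' x 1 => "a1"
  'c' x 1 => "c1"
  'a' x 2 => "a2"
  'c' x 2 => "c2"
Compressed: "c1b1c1b1c1a1c1a2c2"
Compressed length: 18

18


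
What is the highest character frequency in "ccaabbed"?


Input: ccaabbed
Character counts:
  'a': 2
  'b': 2
  'c': 2
  'd': 1
  'e': 1
Maximum frequency: 2

2


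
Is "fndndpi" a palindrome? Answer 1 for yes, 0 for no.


Input: fndndpi
Reversed: ipdndnf
  Compare pos 0 ('f') with pos 6 ('i'): MISMATCH
  Compare pos 1 ('n') with pos 5 ('p'): MISMATCH
  Compare pos 2 ('d') with pos 4 ('d'): match
Result: not a palindrome

0


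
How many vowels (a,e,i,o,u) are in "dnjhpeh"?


Input: dnjhpeh
Checking each character:
  'd' at position 0: consonant
  'n' at position 1: consonant
  'j' at position 2: consonant
  'h' at position 3: consonant
  'p' at position 4: consonant
  'e' at position 5: vowel (running total: 1)
  'h' at position 6: consonant
Total vowels: 1

1


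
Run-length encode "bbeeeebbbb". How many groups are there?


Input: bbeeeebbbb
Scanning for consecutive runs:
  Group 1: 'b' x 2 (positions 0-1)
  Group 2: 'e' x 4 (positions 2-5)
  Group 3: 'b' x 4 (positions 6-9)
Total groups: 3

3


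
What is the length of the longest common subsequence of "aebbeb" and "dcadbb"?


LCS of "aebbeb" and "dcadbb"
DP table:
           d    c    a    d    b    b
      0    0    0    0    0    0    0
  a   0    0    0    1    1    1    1
  e   0    0    0    1    1    1    1
  b   0    0    0    1    1    2    2
  b   0    0    0    1    1    2    3
  e   0    0    0    1    1    2    3
  b   0    0    0    1    1    2    3
LCS length = dp[6][6] = 3

3


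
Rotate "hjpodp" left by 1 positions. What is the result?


Input: "hjpodp", rotate left by 1
First 1 characters: "h"
Remaining characters: "jpodp"
Concatenate remaining + first: "jpodp" + "h" = "jpodph"

jpodph


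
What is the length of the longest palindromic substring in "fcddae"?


Input: "fcddae"
Checking substrings for palindromes:
  [2:4] "dd" (len 2) => palindrome
Longest palindromic substring: "dd" with length 2

2


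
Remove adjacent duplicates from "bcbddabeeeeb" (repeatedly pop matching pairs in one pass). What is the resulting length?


Input: bcbddabeeeeb
Stack-based adjacent duplicate removal:
  Read 'b': push. Stack: b
  Read 'c': push. Stack: bc
  Read 'b': push. Stack: bcb
  Read 'd': push. Stack: bcbd
  Read 'd': matches stack top 'd' => pop. Stack: bcb
  Read 'a': push. Stack: bcba
  Read 'b': push. Stack: bcbab
  Read 'e': push. Stack: bcbabe
  Read 'e': matches stack top 'e' => pop. Stack: bcbab
  Read 'e': push. Stack: bcbabe
  Read 'e': matches stack top 'e' => pop. Stack: bcbab
  Read 'b': matches stack top 'b' => pop. Stack: bcba
Final stack: "bcba" (length 4)

4


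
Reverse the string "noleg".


Input: noleg
Reading characters right to left:
  Position 4: 'g'
  Position 3: 'e'
  Position 2: 'l'
  Position 1: 'o'
  Position 0: 'n'
Reversed: gelon

gelon


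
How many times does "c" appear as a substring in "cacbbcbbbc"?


Searching for "c" in "cacbbcbbbc"
Scanning each position:
  Position 0: "c" => MATCH
  Position 1: "a" => no
  Position 2: "c" => MATCH
  Position 3: "b" => no
  Position 4: "b" => no
  Position 5: "c" => MATCH
  Position 6: "b" => no
  Position 7: "b" => no
  Position 8: "b" => no
  Position 9: "c" => MATCH
Total occurrences: 4

4


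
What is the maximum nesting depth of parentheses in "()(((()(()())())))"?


Input: "()(((()(()())())))"
Tracking depth:
  Position 0 '(': depth becomes 1
  Position 1 ')': depth becomes 0
  Position 2 '(': depth becomes 1
  Position 3 '(': depth becomes 2
  Position 4 '(': depth becomes 3
  Position 5 '(': depth becomes 4
  Position 6 ')': depth becomes 3
  Position 7 '(': depth becomes 4
  Position 8 '(': depth becomes 5
  Position 9 ')': depth becomes 4
  Position 10 '(': depth becomes 5
  Position 11 ')': depth becomes 4
  Position 12 ')': depth becomes 3
  Position 13 '(': depth becomes 4
  Position 14 ')': depth becomes 3
  Position 15 ')': depth becomes 2
  Position 16 ')': depth becomes 1
  Position 17 ')': depth becomes 0
Maximum depth reached: 5

5


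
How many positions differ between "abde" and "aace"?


Comparing "abde" and "aace" position by position:
  Position 0: 'a' vs 'a' => same
  Position 1: 'b' vs 'a' => DIFFER
  Position 2: 'd' vs 'c' => DIFFER
  Position 3: 'e' vs 'e' => same
Positions that differ: 2

2


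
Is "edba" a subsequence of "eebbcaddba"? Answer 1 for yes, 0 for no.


Check if "edba" is a subsequence of "eebbcaddba"
Greedy scan:
  Position 0 ('e'): matches sub[0] = 'e'
  Position 1 ('e'): no match needed
  Position 2 ('b'): no match needed
  Position 3 ('b'): no match needed
  Position 4 ('c'): no match needed
  Position 5 ('a'): no match needed
  Position 6 ('d'): matches sub[1] = 'd'
  Position 7 ('d'): no match needed
  Position 8 ('b'): matches sub[2] = 'b'
  Position 9 ('a'): matches sub[3] = 'a'
All 4 characters matched => is a subsequence

1


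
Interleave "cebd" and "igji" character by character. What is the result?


Interleaving "cebd" and "igji":
  Position 0: 'c' from first, 'i' from second => "ci"
  Position 1: 'e' from first, 'g' from second => "eg"
  Position 2: 'b' from first, 'j' from second => "bj"
  Position 3: 'd' from first, 'i' from second => "di"
Result: ciegbjdi

ciegbjdi


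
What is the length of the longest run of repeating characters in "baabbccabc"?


Input: "baabbccabc"
Scanning for longest run:
  Position 1 ('a'): new char, reset run to 1
  Position 2 ('a'): continues run of 'a', length=2
  Position 3 ('b'): new char, reset run to 1
  Position 4 ('b'): continues run of 'b', length=2
  Position 5 ('c'): new char, reset run to 1
  Position 6 ('c'): continues run of 'c', length=2
  Position 7 ('a'): new char, reset run to 1
  Position 8 ('b'): new char, reset run to 1
  Position 9 ('c'): new char, reset run to 1
Longest run: 'a' with length 2

2


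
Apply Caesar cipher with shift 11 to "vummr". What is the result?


Caesar cipher: shift "vummr" by 11
  'v' (pos 21) + 11 = pos 6 = 'g'
  'u' (pos 20) + 11 = pos 5 = 'f'
  'm' (pos 12) + 11 = pos 23 = 'x'
  'm' (pos 12) + 11 = pos 23 = 'x'
  'r' (pos 17) + 11 = pos 2 = 'c'
Result: gfxxc

gfxxc


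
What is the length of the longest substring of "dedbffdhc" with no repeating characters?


Input: "dedbffdhc"
Sliding window (track last position of each char):
  Position 0 ('d'): window [0,0] length 1 -- new best
  Position 1 ('e'): window [0,1] length 2 -- new best
  Position 2 ('d'): repeat (last at 0), move window start to 1
  Position 2 ('d'): window [1,2] length 2
  Position 3 ('b'): window [1,3] length 3 -- new best
  Position 4 ('f'): window [1,4] length 4 -- new best
  Position 5 ('f'): repeat (last at 4), move window start to 5
  Position 5 ('f'): window [5,5] length 1
  Position 6 ('d'): window [5,6] length 2
  Position 7 ('h'): window [5,7] length 3
  Position 8 ('c'): window [5,8] length 4
Longest substring with no repeats: "edbf" with length 4

4


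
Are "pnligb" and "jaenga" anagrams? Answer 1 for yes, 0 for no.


Strings: "pnligb", "jaenga"
Sorted first:  bgilnp
Sorted second: aaegjn
Differ at position 0: 'b' vs 'a' => not anagrams

0


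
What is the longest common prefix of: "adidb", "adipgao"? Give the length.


Words: adidb, adipgao
  Position 0: all 'a' => match
  Position 1: all 'd' => match
  Position 2: all 'i' => match
  Position 3: ('d', 'p') => mismatch, stop
LCP = "adi" (length 3)

3


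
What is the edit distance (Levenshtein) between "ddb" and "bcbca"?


Computing edit distance: "ddb" -> "bcbca"
DP table:
           b    c    b    c    a
      0    1    2    3    4    5
  d   1    1    2    3    4    5
  d   2    2    2    3    4    5
  b   3    2    3    2    3    4
Edit distance = dp[3][5] = 4

4


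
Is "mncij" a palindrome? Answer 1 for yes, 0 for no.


Input: mncij
Reversed: jicnm
  Compare pos 0 ('m') with pos 4 ('j'): MISMATCH
  Compare pos 1 ('n') with pos 3 ('i'): MISMATCH
Result: not a palindrome

0


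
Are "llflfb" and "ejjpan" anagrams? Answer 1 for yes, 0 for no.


Strings: "llflfb", "ejjpan"
Sorted first:  bfflll
Sorted second: aejjnp
Differ at position 0: 'b' vs 'a' => not anagrams

0


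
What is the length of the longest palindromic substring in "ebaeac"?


Input: "ebaeac"
Checking substrings for palindromes:
  [2:5] "aea" (len 3) => palindrome
Longest palindromic substring: "aea" with length 3

3


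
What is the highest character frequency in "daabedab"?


Input: daabedab
Character counts:
  'a': 3
  'b': 2
  'd': 2
  'e': 1
Maximum frequency: 3

3


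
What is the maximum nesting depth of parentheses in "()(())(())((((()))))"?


Input: "()(())(())((((()))))"
Tracking depth:
  Position 0 '(': depth becomes 1
  Position 1 ')': depth becomes 0
  Position 2 '(': depth becomes 1
  Position 3 '(': depth becomes 2
  Position 4 ')': depth becomes 1
  Position 5 ')': depth becomes 0
  Position 6 '(': depth becomes 1
  Position 7 '(': depth becomes 2
  Position 8 ')': depth becomes 1
  Position 9 ')': depth becomes 0
  Position 10 '(': depth becomes 1
  Position 11 '(': depth becomes 2
  Position 12 '(': depth becomes 3
  Position 13 '(': depth becomes 4
  Position 14 '(': depth becomes 5
  Position 15 ')': depth becomes 4
  Position 16 ')': depth becomes 3
  Position 17 ')': depth becomes 2
  Position 18 ')': depth becomes 1
  Position 19 ')': depth becomes 0
Maximum depth reached: 5

5


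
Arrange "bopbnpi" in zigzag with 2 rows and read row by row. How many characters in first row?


Zigzag "bopbnpi" into 2 rows:
Placing characters:
  'b' => row 0
  'o' => row 1
  'p' => row 0
  'b' => row 1
  'n' => row 0
  'p' => row 1
  'i' => row 0
Rows:
  Row 0: "bpni"
  Row 1: "obp"
First row length: 4

4


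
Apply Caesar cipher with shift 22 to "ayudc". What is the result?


Caesar cipher: shift "ayudc" by 22
  'a' (pos 0) + 22 = pos 22 = 'w'
  'y' (pos 24) + 22 = pos 20 = 'u'
  'u' (pos 20) + 22 = pos 16 = 'q'
  'd' (pos 3) + 22 = pos 25 = 'z'
  'c' (pos 2) + 22 = pos 24 = 'y'
Result: wuqzy

wuqzy


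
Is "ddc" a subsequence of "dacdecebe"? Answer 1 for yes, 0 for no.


Check if "ddc" is a subsequence of "dacdecebe"
Greedy scan:
  Position 0 ('d'): matches sub[0] = 'd'
  Position 1 ('a'): no match needed
  Position 2 ('c'): no match needed
  Position 3 ('d'): matches sub[1] = 'd'
  Position 4 ('e'): no match needed
  Position 5 ('c'): matches sub[2] = 'c'
  Position 6 ('e'): no match needed
  Position 7 ('b'): no match needed
  Position 8 ('e'): no match needed
All 3 characters matched => is a subsequence

1


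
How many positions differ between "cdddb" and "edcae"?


Comparing "cdddb" and "edcae" position by position:
  Position 0: 'c' vs 'e' => DIFFER
  Position 1: 'd' vs 'd' => same
  Position 2: 'd' vs 'c' => DIFFER
  Position 3: 'd' vs 'a' => DIFFER
  Position 4: 'b' vs 'e' => DIFFER
Positions that differ: 4

4


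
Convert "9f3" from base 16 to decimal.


Input: "9f3" in base 16
Positional expansion:
  Digit '9' (value 9) x 16^2 = 2304
  Digit 'f' (value 15) x 16^1 = 240
  Digit '3' (value 3) x 16^0 = 3
Sum = 2547

2547


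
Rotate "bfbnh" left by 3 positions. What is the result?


Input: "bfbnh", rotate left by 3
First 3 characters: "bfb"
Remaining characters: "nh"
Concatenate remaining + first: "nh" + "bfb" = "nhbfb"

nhbfb


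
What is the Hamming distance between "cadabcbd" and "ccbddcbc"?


Comparing "cadabcbd" and "ccbddcbc" position by position:
  Position 0: 'c' vs 'c' => same
  Position 1: 'a' vs 'c' => differ
  Position 2: 'd' vs 'b' => differ
  Position 3: 'a' vs 'd' => differ
  Position 4: 'b' vs 'd' => differ
  Position 5: 'c' vs 'c' => same
  Position 6: 'b' vs 'b' => same
  Position 7: 'd' vs 'c' => differ
Total differences (Hamming distance): 5

5


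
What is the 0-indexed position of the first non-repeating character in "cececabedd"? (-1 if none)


Input: cececabedd
Character frequencies:
  'a': 1
  'b': 1
  'c': 3
  'd': 2
  'e': 3
Scanning left to right for freq == 1:
  Position 0 ('c'): freq=3, skip
  Position 1 ('e'): freq=3, skip
  Position 2 ('c'): freq=3, skip
  Position 3 ('e'): freq=3, skip
  Position 4 ('c'): freq=3, skip
  Position 5 ('a'): unique! => answer = 5

5


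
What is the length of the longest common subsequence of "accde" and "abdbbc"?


LCS of "accde" and "abdbbc"
DP table:
           a    b    d    b    b    c
      0    0    0    0    0    0    0
  a   0    1    1    1    1    1    1
  c   0    1    1    1    1    1    2
  c   0    1    1    1    1    1    2
  d   0    1    1    2    2    2    2
  e   0    1    1    2    2    2    2
LCS length = dp[5][6] = 2

2


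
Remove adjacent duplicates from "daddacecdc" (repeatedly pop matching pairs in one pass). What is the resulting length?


Input: daddacecdc
Stack-based adjacent duplicate removal:
  Read 'd': push. Stack: d
  Read 'a': push. Stack: da
  Read 'd': push. Stack: dad
  Read 'd': matches stack top 'd' => pop. Stack: da
  Read 'a': matches stack top 'a' => pop. Stack: d
  Read 'c': push. Stack: dc
  Read 'e': push. Stack: dce
  Read 'c': push. Stack: dcec
  Read 'd': push. Stack: dcecd
  Read 'c': push. Stack: dcecdc
Final stack: "dcecdc" (length 6)

6
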